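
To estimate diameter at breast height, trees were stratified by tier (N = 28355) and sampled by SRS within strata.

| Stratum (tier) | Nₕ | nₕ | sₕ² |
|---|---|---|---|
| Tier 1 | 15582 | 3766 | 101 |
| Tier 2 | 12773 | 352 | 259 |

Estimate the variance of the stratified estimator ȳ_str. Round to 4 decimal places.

Var(ȳ_str) = Σₕ Wₕ²(1 − fₕ)sₕ²/nₕ with Wₕ = Nₕ/N, N = 28355.
Tier 1: Wₕ = 0.54953271; term = 0.54953271²·(1 − 0.24168913)·101/3766 = 0.0061415139.
Tier 2: Wₕ = 0.45046729; term = 0.45046729²·(1 − 0.02755813)·259/352 = 0.14519353.
Sum = 0.15133504.

0.1513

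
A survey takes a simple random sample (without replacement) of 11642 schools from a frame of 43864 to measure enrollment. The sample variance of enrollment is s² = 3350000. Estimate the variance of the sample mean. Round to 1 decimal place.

Under SRS without replacement, Var(ȳ) = (1 − f)·s²/n with f = n/N = 11642/43864 = 0.26541127.
Var(ȳ) = (1 − 0.26541127)·3350000/11642 = 0.73458873·287.75125 = 211.37882.

211.4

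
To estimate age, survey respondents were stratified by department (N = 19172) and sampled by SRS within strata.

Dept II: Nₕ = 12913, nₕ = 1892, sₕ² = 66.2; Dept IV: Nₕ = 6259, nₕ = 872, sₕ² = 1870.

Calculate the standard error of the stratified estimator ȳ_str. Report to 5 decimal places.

0.45855

Var(ȳ_str) = Σₕ Wₕ²(1 − fₕ)sₕ²/nₕ with Wₕ = Nₕ/N, N = 19172.
Dept II: Wₕ = 0.67353432; term = 0.67353432²·(1 − 0.14651901)·66.2/1892 = 0.01354722.
Dept IV: Wₕ = 0.32646568; term = 0.32646568²·(1 − 0.13931938)·1870/872 = 0.19671714.
Sum = 0.21026436.
SE = √(0.21026436) = 0.45855.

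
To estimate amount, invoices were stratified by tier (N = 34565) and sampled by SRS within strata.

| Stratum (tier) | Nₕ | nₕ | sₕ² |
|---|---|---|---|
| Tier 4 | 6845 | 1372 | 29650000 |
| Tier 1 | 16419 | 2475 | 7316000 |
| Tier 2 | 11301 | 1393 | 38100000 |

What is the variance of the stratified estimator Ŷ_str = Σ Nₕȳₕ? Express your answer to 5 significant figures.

Var(Ŷ_str) = Σₕ Nₕ²(1 − fₕ)sₕ²/nₕ.
Tier 4: 6845²·(1 − 1372/6845)·29650000/1372 = 8.0959811 × 10^11.
Tier 1: 16419²·(1 − 2475/16419)·7316000/2475 = 6.7675671 × 10^11.
Tier 2: 11301²·(1 − 1393/11301)·38100000/1393 = 3.0625045 × 10^12.
Sum = 4.5488593 × 10^12.

4.5489 × 10^12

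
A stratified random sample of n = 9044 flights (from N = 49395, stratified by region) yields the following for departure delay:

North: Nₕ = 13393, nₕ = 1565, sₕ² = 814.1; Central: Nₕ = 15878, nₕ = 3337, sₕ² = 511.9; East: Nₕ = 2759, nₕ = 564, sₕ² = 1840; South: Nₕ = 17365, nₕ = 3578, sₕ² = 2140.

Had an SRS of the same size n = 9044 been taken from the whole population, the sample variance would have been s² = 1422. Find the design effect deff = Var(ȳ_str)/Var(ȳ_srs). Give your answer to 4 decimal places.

0.8804

Var(ȳ_str) = Σ Wₕ²(1−fₕ)sₕ²/nₕ with Wₕ = Nₕ/49395:
  North: (13393/49395)²·(1−1565/13393)·814.1/1565 = 0.03377432
  Central: (15878/49395)²·(1−3337/15878)·511.9/3337 = 0.012519613
  East: (2759/49395)²·(1−564/2759)·1840/564 = 0.0080976493
  South: (17365/49395)²·(1−3578/17365)·2140/3578 = 0.058688366
  → Var(ȳ_str) = 0.11307995.
Var(ȳ_srs) = (1 − 9044/49395)·1422/9044 = 0.12844297.
deff = 0.11307995 / 0.12844297 = 0.8804.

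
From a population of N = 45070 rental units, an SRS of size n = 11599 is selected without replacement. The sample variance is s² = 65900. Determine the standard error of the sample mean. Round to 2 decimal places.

Under SRS without replacement, Var(ȳ) = (1 − f)·s²/n with f = n/N = 11599/45070 = 0.25735523.
Var(ȳ) = (1 − 0.25735523)·65900/11599 = 0.74264477·5.6815243 = 4.2193543.
SE(ȳ) = √(4.2193543) = 2.05.

2.05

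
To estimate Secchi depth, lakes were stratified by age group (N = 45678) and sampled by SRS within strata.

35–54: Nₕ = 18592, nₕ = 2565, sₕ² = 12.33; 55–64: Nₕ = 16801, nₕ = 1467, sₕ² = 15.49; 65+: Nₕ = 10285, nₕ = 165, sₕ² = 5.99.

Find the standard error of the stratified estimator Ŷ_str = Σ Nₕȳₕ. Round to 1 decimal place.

Var(Ŷ_str) = Σₕ Nₕ²(1 − fₕ)sₕ²/nₕ.
35–54: 18592²·(1 − 2565/18592)·12.33/2565 = 1.4323662 × 10^6.
55–64: 16801²·(1 − 1467/16801)·15.49/1467 = 2.7202693 × 10^6.
65+: 10285²·(1 − 165/10285)·5.99/165 = 3.7785719 × 10^6.
Sum = 7.9312074 × 10^6.
SE = √(7.9312074 × 10^6) = 2816.2.

2816.2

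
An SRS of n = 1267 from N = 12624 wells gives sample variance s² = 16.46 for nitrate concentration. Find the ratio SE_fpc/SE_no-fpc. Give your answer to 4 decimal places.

0.9485

f = n/N = 1267/12624 = 0.10036439.
SE_no-fpc = √(s²/n) = 0.11397946; SE_fpc = √((1−f)s²/n) = 0.10810852.
Ratio = √(1−f) = 0.94849123.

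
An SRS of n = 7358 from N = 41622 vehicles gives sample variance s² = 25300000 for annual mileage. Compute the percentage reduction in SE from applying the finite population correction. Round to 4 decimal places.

9.2686

f = n/N = 7358/41622 = 0.17678151.
SE_no-fpc = √(s²/n) = 58.638165; SE_fpc = √((1−f)s²/n) = 53.203221.
Ratio = √(1−f) = 0.90731389. Reduction = 100·(1 − 0.90731389) = 9.2686%.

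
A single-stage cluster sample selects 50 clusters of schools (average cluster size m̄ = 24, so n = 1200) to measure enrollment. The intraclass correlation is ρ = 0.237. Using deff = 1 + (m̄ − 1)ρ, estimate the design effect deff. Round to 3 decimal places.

deff = 1 + (24 − 1)·0.237 = 1 + 5.451 = 6.451.

6.451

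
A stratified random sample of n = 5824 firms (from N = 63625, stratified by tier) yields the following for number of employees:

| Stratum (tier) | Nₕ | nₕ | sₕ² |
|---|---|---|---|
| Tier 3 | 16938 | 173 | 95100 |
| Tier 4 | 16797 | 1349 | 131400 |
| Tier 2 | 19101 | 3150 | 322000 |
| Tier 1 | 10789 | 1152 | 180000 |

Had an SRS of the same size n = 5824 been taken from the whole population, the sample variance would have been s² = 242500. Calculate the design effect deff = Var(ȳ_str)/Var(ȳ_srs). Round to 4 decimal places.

Var(ȳ_str) = Σ Wₕ²(1−fₕ)sₕ²/nₕ with Wₕ = Nₕ/63625:
  Tier 3: (16938/63625)²·(1−173/16938)·95100/173 = 38.560665
  Tier 4: (16797/63625)²·(1−1349/16797)·131400/1349 = 6.2435531
  Tier 2: (19101/63625)²·(1−3150/19101)·322000/3150 = 7.6936734
  Tier 1: (10789/63625)²·(1−1152/10789)·180000/1152 = 4.0131694
  → Var(ȳ_str) = 56.511061.
Var(ȳ_srs) = (1 − 5824/63625)·242500/5824 = 37.826655.
deff = 56.511061 / 37.826655 = 1.4939.

1.4939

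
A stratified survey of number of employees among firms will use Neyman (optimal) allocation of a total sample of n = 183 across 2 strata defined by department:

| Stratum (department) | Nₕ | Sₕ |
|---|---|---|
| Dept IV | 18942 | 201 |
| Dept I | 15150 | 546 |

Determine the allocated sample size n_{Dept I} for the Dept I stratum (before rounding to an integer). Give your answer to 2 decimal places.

125.32

Neyman allocation: nₕ = n·NₕSₕ / Σⱼ NⱼSⱼ.
Σ NⱼSⱼ = 18942·201 + 15150·546 = 1.2079242 × 10^7.
n_{Dept I} = 183·15150·546 / (1.2079242 × 10^7) = 125.32.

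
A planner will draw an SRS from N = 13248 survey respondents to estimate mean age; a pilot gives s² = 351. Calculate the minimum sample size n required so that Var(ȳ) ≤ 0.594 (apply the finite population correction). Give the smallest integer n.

Without fpc, n₀ = s²/D = 351/0.594 = 590.9091.
With fpc, (1 − n/N)·s²/n ≤ D requires n ≥ n₀/(1 + n₀/N) = 590.9091/(1 + 590.9091/13248) = 565.6778.
Rounding up, n = 566.

566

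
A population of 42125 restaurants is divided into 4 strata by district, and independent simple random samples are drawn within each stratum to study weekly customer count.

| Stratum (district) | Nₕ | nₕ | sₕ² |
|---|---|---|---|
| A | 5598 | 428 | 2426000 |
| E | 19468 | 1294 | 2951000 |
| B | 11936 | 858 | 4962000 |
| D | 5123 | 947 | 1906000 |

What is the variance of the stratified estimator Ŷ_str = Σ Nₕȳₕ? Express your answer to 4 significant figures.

1.779 × 10^12

Var(Ŷ_str) = Σₕ Nₕ²(1 − fₕ)sₕ²/nₕ.
A: 5598²·(1 − 428/5598)·2426000/428 = 1.6404782 × 10^11.
E: 19468²·(1 − 1294/19468)·2951000/1294 = 8.0687599 × 10^11.
B: 11936²·(1 − 858/11936)·4962000/858 = 7.6469745 × 10^11.
D: 5123²·(1 − 947/5123)·1906000/947 = 4.3058388 × 10^10.
Sum = 1.7786796 × 10^12.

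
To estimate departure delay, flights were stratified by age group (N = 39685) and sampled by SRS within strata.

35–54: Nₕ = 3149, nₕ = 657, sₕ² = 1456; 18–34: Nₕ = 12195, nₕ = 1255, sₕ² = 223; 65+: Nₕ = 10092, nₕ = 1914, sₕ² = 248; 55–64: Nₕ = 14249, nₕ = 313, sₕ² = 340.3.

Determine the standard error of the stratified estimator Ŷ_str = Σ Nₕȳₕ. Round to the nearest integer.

Var(Ŷ_str) = Σₕ Nₕ²(1 − fₕ)sₕ²/nₕ.
35–54: 3149²·(1 − 657/3149)·1456/657 = 1.7390686 × 10^7.
18–34: 12195²·(1 − 1255/12195)·223/1255 = 2.3706108 × 10^7.
65+: 10092²·(1 − 1914/10092)·248/1914 = 1.069385 × 10^7.
55–64: 14249²·(1 − 313/14249)·340.3/313 = 2.1589378 × 10^8.
Sum = 2.6768442 × 10^8.
SE = √(2.6768442 × 10^8) = 16361.

16361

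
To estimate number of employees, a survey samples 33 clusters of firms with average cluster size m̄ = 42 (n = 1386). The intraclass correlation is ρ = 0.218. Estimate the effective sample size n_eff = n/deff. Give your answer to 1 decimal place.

deff = 1 + (42 − 1)·0.218 = 1 + 8.938 = 9.938.
n_eff = 1386 / 9.938 = 139.5.

139.5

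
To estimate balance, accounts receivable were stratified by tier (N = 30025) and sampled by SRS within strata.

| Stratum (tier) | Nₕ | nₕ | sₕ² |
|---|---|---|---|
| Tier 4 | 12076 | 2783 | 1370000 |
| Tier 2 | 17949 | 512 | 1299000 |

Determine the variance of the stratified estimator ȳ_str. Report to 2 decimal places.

Var(ȳ_str) = Σₕ Wₕ²(1 − fₕ)sₕ²/nₕ with Wₕ = Nₕ/N, N = 30025.
Tier 4: Wₕ = 0.40219817; term = 0.40219817²·(1 − 0.23045711)·1370000/2783 = 61.280228.
Tier 2: Wₕ = 0.59780183; term = 0.59780183²·(1 − 0.02852527)·1299000/512 = 880.81598.
Sum = 942.09621.

942.10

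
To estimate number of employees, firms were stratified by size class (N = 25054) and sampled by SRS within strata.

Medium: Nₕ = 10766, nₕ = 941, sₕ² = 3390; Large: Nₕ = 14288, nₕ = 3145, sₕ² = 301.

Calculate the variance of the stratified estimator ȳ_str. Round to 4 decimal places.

Var(ȳ_str) = Σₕ Wₕ²(1 − fₕ)sₕ²/nₕ with Wₕ = Nₕ/N, N = 25054.
Medium: Wₕ = 0.42971182; term = 0.42971182²·(1 − 0.08740479)·3390/941 = 0.60707572.
Large: Wₕ = 0.57028818; term = 0.57028818²·(1 − 0.22011478)·301/3145 = 0.024275337.
Sum = 0.63135106.

0.6314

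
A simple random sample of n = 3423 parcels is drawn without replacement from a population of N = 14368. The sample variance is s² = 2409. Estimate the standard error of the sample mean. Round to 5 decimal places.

0.73219

Under SRS without replacement, Var(ȳ) = (1 − f)·s²/n with f = n/N = 3423/14368 = 0.23823775.
Var(ȳ) = (1 − 0.23823775)·2409/3423 = 0.76176225·0.70376862 = 0.53610437.
SE(ȳ) = √(0.53610437) = 0.73219.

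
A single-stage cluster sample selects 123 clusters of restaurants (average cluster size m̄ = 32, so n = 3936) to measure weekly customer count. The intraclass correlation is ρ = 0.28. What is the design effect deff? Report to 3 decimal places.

deff = 1 + (32 − 1)·0.28 = 1 + 8.68 = 9.68.

9.680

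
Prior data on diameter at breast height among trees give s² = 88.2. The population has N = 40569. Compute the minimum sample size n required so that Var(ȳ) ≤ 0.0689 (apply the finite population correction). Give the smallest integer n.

1241

Without fpc, n₀ = s²/D = 88.2/0.0689 = 1280.1161.
With fpc, (1 − n/N)·s²/n ≤ D requires n ≥ n₀/(1 + n₀/N) = 1280.1161/(1 + 1280.1161/40569) = 1240.9588.
Rounding up, n = 1241.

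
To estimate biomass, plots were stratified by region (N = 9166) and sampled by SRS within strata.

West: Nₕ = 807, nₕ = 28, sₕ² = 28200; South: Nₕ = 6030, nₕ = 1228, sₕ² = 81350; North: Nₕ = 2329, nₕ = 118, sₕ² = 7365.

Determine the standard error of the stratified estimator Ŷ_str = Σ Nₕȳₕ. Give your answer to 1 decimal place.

Var(Ŷ_str) = Σₕ Nₕ²(1 − fₕ)sₕ²/nₕ.
West: 807²·(1 − 28/807)·28200/28 = 6.3314338 × 10^8.
South: 6030²·(1 − 1228/6030)·81350/1228 = 1.9182211 × 10^9.
North: 2329²·(1 − 118/2329)·7365/118 = 3.214023 × 10^8.
Sum = 2.8727668 × 10^9.
SE = √(2.8727668 × 10^9) = 53598.2.

53598.2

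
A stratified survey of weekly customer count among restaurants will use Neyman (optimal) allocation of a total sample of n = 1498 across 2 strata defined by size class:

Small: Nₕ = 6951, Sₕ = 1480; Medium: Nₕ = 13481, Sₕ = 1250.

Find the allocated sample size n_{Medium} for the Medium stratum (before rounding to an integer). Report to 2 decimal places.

Neyman allocation: nₕ = n·NₕSₕ / Σⱼ NⱼSⱼ.
Σ NⱼSⱼ = 6951·1480 + 13481·1250 = 2.713873 × 10^7.
n_{Medium} = 1498·13481·1250 / (2.713873 × 10^7) = 930.15.

930.15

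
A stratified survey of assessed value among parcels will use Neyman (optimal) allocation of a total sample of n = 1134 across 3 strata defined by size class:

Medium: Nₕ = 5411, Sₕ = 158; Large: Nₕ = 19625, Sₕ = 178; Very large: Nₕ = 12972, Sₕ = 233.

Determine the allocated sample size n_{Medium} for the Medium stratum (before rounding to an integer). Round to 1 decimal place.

Neyman allocation: nₕ = n·NₕSₕ / Σⱼ NⱼSⱼ.
Σ NⱼSⱼ = 5411·158 + 19625·178 + 12972·233 = 7.370664 × 10^6.
n_{Medium} = 1134·5411·158 / (7.370664 × 10^6) = 131.5.

131.5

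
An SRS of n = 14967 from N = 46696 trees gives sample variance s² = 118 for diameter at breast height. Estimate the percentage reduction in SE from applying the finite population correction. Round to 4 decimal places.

f = n/N = 14967/46696 = 0.32051996.
SE_no-fpc = √(s²/n) = 0.088791956; SE_fpc = √((1−f)s²/n) = 0.073191724.
Ratio = √(1−f) = 0.82430579. Reduction = 100·(1 − 0.82430579) = 17.5694%.

17.5694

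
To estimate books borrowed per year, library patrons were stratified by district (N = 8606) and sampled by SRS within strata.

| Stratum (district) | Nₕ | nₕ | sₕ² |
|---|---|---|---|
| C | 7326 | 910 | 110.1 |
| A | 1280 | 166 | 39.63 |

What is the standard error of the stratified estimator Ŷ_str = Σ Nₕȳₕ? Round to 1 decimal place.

Var(Ŷ_str) = Σₕ Nₕ²(1 − fₕ)sₕ²/nₕ.
C: 7326²·(1 − 910/7326)·110.1/910 = 5.686921 × 10^6.
A: 1280²·(1 − 166/1280)·39.63/166 = 340416.93.
Sum = 6.0273379 × 10^6.
SE = √(6.0273379 × 10^6) = 2455.1.

2455.1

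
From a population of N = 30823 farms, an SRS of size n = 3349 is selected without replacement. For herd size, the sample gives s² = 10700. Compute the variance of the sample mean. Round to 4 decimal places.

2.8478

Under SRS without replacement, Var(ȳ) = (1 − f)·s²/n with f = n/N = 3349/30823 = 0.10865263.
Var(ȳ) = (1 − 0.10865263)·10700/3349 = 0.89134737·3.1949836 = 2.8478402.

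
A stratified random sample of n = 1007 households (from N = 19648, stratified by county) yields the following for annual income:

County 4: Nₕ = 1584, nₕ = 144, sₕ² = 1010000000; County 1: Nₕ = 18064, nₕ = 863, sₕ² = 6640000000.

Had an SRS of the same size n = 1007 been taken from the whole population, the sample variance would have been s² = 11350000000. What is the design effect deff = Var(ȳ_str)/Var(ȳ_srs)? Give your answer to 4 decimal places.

Var(ȳ_str) = Σ Wₕ²(1−fₕ)sₕ²/nₕ with Wₕ = Nₕ/19648:
  County 4: (1584/19648)²·(1−144/1584)·1010000000/144 = 41441.918
  County 1: (18064/19648)²·(1−863/18064)·6640000000/863 = 6.1928164 × 10^6
  → Var(ȳ_str) = 6.2342583 × 10^6.
Var(ȳ_srs) = (1 − 1007/19648)·11350000000/1007 = 1.0693435 × 10^7.
deff = (6.2342583 × 10^6) / (1.0693435 × 10^7) = 0.5830.

0.5830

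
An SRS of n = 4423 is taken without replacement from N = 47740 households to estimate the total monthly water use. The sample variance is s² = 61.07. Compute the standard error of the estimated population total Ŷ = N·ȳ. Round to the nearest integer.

Var(Ŷ) = N²·Var(ȳ) = N²·(1 − n/N)·s²/n.
f = 4423/47740 = 0.09264767; Var(ȳ) = 0.90735233·61.07/4423 = 0.01252815.
Var(Ŷ) = 47740² · 0.01252815 = 2.8553002 × 10^7.
SE(Ŷ) = √(2.8553002 × 10^7) = 5344.

5344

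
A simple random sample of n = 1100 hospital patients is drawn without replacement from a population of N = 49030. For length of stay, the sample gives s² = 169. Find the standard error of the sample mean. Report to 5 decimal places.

Under SRS without replacement, Var(ȳ) = (1 − f)·s²/n with f = n/N = 1100/49030 = 0.02243524.
Var(ȳ) = (1 − 0.02243524)·169/1100 = 0.97756476·0.15363636 = 0.15018949.
SE(ȳ) = √(0.15018949) = 0.38754.

0.38754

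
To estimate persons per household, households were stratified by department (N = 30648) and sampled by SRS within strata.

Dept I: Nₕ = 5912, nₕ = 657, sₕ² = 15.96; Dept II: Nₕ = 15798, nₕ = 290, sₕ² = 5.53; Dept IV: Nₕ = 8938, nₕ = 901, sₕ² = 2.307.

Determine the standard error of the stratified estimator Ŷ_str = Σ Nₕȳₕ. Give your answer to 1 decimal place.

2368.6

Var(Ŷ_str) = Σₕ Nₕ²(1 − fₕ)sₕ²/nₕ.
Dept I: 5912²·(1 − 657/5912)·15.96/657 = 754700.54.
Dept II: 15798²·(1 − 290/15798)·5.53/290 = 4.6718085 × 10^6.
Dept IV: 8938²·(1 − 901/8938)·2.307/901 = 183931.93.
Sum = 5.610441 × 10^6.
SE = √(5.610441 × 10^6) = 2368.6.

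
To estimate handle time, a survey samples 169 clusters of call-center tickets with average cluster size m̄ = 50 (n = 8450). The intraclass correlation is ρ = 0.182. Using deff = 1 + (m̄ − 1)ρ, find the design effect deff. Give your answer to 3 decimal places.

9.918

deff = 1 + (50 − 1)·0.182 = 1 + 8.918 = 9.918.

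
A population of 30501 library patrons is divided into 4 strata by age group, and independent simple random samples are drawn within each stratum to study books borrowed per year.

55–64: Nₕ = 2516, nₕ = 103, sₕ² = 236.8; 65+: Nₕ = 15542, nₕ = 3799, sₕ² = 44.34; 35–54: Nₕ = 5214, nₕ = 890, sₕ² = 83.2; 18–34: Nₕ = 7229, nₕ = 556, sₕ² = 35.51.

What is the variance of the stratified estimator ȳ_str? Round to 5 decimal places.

Var(ȳ_str) = Σₕ Wₕ²(1 − fₕ)sₕ²/nₕ with Wₕ = Nₕ/N, N = 30501.
55–64: Wₕ = 0.08248910; term = 0.08248910²·(1 − 0.04093800)·236.8/103 = 0.015003213.
65+: Wₕ = 0.50955706; term = 0.50955706²·(1 − 0.24443444)·44.34/3799 = 0.0022897296.
35–54: Wₕ = 0.17094521; term = 0.17094521²·(1 − 0.17069428)·83.2/890 = 0.0022654886.
18–34: Wₕ = 0.23700862; term = 0.23700862²·(1 − 0.07691244)·35.51/556 = 0.0033116702.
Sum = 0.022870101.

0.02287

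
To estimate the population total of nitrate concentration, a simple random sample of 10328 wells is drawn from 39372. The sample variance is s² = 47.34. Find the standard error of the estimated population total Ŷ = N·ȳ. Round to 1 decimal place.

2289.4

Var(Ŷ) = N²·Var(ȳ) = N²·(1 − n/N)·s²/n.
f = 10328/39372 = 0.26231840; Var(ȳ) = 0.73768160·47.34/10328 = 0.0033812788.
Var(Ŷ) = 39372² · 0.0033812788 = 5.2415042 × 10^6.
SE(Ŷ) = √(5.2415042 × 10^6) = 2289.4.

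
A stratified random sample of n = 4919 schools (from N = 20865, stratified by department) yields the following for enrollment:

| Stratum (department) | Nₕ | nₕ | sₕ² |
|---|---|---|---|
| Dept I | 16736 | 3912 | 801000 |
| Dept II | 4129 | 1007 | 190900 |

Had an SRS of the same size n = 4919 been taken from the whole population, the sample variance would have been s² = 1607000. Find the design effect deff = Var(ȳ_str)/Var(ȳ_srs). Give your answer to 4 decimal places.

0.4268

Var(ȳ_str) = Σ Wₕ²(1−fₕ)sₕ²/nₕ with Wₕ = Nₕ/20865:
  Dept I: (16736/20865)²·(1−3912/16736)·801000/3912 = 100.94204
  Dept II: (4129/20865)²·(1−1007/4129)·190900/1007 = 5.6132898
  → Var(ȳ_str) = 106.55533.
Var(ȳ_srs) = (1 − 4919/20865)·1607000/4919 = 249.67349.
deff = 106.55533 / 249.67349 = 0.4268.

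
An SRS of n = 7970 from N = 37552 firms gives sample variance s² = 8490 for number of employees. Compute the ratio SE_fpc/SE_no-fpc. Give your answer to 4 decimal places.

f = n/N = 7970/37552 = 0.21223903.
SE_no-fpc = √(s²/n) = 1.0321069; SE_fpc = √((1−f)s²/n) = 0.91605577.
Ratio = √(1−f) = 0.88755900.

0.8876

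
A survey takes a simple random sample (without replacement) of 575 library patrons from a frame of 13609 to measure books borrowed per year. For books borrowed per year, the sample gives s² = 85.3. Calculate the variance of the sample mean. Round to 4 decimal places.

Under SRS without replacement, Var(ȳ) = (1 − f)·s²/n with f = n/N = 575/13609 = 0.04225145.
Var(ȳ) = (1 − 0.04225145)·85.3/575 = 0.95774855·0.14834783 = 0.14207992.

0.1421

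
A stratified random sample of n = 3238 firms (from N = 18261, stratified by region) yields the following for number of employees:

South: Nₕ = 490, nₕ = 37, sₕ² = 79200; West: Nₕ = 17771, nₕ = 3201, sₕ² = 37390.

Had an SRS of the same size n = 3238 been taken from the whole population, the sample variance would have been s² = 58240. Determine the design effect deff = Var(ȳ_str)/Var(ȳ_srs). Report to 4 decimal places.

Var(ȳ_str) = Σ Wₕ²(1−fₕ)sₕ²/nₕ with Wₕ = Nₕ/18261:
  South: (490/18261)²·(1−37/490)·79200/37 = 1.4248483
  West: (17771/18261)²·(1−3201/17771)·37390/3201 = 9.0696828
  → Var(ȳ_str) = 10.494531.
Var(ȳ_srs) = (1 − 3238/18261)·58240/3238 = 14.797101.
deff = 10.494531 / 14.797101 = 0.7092.

0.7092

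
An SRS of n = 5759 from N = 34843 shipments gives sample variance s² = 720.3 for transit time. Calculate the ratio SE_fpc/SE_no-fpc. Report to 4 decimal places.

0.9136

f = n/N = 5759/34843 = 0.16528428.
SE_no-fpc = √(s²/n) = 0.35365774; SE_fpc = √((1−f)s²/n) = 0.32311154.
Ratio = √(1−f) = 0.91362778.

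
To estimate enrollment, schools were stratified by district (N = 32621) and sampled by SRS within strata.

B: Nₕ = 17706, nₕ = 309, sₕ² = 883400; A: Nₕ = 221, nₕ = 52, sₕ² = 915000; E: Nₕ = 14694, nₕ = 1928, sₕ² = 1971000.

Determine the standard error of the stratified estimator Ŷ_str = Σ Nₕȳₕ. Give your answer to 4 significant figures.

1.036 × 10^6

Var(Ŷ_str) = Σₕ Nₕ²(1 − fₕ)sₕ²/nₕ.
B: 17706²·(1 − 309/17706)·883400/309 = 8.8063053 × 10^11.
A: 221²·(1 − 52/221)·915000/52 = 6.5719875 × 10^8.
E: 14694²·(1 − 1928/14694)·1971000/1928 = 1.9176726 × 10^11.
Sum = 1.073055 × 10^12.
SE = √(1.073055 × 10^12) = 1.036 × 10^6.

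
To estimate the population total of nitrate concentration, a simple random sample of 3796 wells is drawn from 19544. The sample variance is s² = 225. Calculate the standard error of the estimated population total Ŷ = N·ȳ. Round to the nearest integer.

4271

Var(Ŷ) = N²·Var(ȳ) = N²·(1 − n/N)·s²/n.
f = 3796/19544 = 0.19422841; Var(ȳ) = 0.80577159·225/3796 = 0.047760434.
Var(Ŷ) = 19544² · 0.047760434 = 1.8242954 × 10^7.
SE(Ŷ) = √(1.8242954 × 10^7) = 4271.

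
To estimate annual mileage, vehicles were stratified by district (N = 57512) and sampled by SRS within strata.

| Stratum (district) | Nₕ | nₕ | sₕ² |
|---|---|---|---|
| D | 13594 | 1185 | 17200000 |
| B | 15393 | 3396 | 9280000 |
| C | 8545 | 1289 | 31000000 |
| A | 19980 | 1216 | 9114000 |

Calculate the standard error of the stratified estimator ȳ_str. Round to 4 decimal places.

46.8312

Var(ȳ_str) = Σₕ Wₕ²(1 − fₕ)sₕ²/nₕ with Wₕ = Nₕ/N, N = 57512.
D: Wₕ = 0.23636806; term = 0.23636806²·(1 − 0.08717081)·17200000/1185 = 740.24794.
B: Wₕ = 0.26764849; term = 0.26764849²·(1 − 0.22061976)·9280000/3396 = 152.56653.
C: Wₕ = 0.14857769; term = 0.14857769²·(1 − 0.15084845)·31000000/1289 = 450.81793.
A: Wₕ = 0.34740576; term = 0.34740576²·(1 − 0.06086086)·9114000/1216 = 849.53136.
Sum = 2193.1638.
SE = √(2193.1638) = 46.8312.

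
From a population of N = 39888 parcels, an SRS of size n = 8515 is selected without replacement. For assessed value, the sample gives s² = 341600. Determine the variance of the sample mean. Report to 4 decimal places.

31.5535

Under SRS without replacement, Var(ȳ) = (1 − f)·s²/n with f = n/N = 8515/39888 = 0.21347272.
Var(ȳ) = (1 − 0.21347272)·341600/8515 = 0.78652728·40.11744 = 31.553461.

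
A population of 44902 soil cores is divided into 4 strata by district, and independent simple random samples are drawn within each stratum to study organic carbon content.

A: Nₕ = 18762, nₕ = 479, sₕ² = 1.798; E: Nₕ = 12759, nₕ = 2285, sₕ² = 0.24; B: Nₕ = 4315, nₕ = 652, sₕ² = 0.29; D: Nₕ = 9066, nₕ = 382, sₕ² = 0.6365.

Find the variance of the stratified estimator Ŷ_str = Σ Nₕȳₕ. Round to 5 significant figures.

1.4398 × 10^6

Var(Ŷ_str) = Σₕ Nₕ²(1 − fₕ)sₕ²/nₕ.
A: 18762²·(1 − 479/18762)·1.798/479 = 1.2875994 × 10^6.
E: 12759²·(1 − 2285/12759)·0.24/2285 = 14036.352.
B: 4315²·(1 − 652/4315)·0.29/652 = 7030.2071.
D: 9066²·(1 − 382/9066)·0.6365/382 = 131180.89.
Sum = 1.4398468 × 10^6.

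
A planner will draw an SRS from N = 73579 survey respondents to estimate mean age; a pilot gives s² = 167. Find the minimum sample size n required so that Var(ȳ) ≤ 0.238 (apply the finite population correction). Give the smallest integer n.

Without fpc, n₀ = s²/D = 167/0.238 = 701.6807.
With fpc, (1 − n/N)·s²/n ≤ D requires n ≥ n₀/(1 + n₀/N) = 701.6807/(1 + 701.6807/73579) = 695.0524.
Rounding up, n = 696.

696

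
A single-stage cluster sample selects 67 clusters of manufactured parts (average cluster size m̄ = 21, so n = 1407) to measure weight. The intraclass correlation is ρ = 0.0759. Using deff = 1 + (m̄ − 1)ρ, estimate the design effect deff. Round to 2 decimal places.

2.52

deff = 1 + (21 − 1)·0.0759 = 1 + 1.518 = 2.518.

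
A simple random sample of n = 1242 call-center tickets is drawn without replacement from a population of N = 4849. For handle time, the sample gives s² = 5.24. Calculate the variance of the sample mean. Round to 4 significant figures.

0.003138

Under SRS without replacement, Var(ȳ) = (1 − f)·s²/n with f = n/N = 1242/4849 = 0.25613529.
Var(ȳ) = (1 − 0.25613529)·5.24/1242 = 0.74386471·0.0042190016 = 0.0031383664.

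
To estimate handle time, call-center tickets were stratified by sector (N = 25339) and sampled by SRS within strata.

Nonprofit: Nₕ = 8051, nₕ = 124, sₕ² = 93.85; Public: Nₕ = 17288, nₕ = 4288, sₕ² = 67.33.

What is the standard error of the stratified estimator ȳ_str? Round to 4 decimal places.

Var(ȳ_str) = Σₕ Wₕ²(1 − fₕ)sₕ²/nₕ with Wₕ = Nₕ/N, N = 25339.
Nonprofit: Wₕ = 0.31773156; term = 0.31773156²·(1 − 0.01540181)·93.85/124 = 0.07523022.
Public: Wₕ = 0.68226844; term = 0.68226844²·(1 − 0.24803332)·67.33/4288 = 0.005496206.
Sum = 0.080726426.
SE = √(0.080726426) = 0.2841.

0.2841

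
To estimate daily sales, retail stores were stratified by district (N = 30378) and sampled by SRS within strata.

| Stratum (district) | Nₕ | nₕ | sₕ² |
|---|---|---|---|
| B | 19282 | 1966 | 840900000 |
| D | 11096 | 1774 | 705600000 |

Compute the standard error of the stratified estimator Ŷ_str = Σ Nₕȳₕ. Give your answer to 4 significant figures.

Var(Ŷ_str) = Σₕ Nₕ²(1 − fₕ)sₕ²/nₕ.
B: 19282²·(1 − 1966/19282)·840900000/1966 = 1.4281062 × 10^14.
D: 11096²·(1 − 1774/11096)·705600000/1774 = 4.1141536 × 10^13.
Sum = 1.8395216 × 10^14.
SE = √(1.8395216 × 10^14) = 1.356 × 10^7.

1.356 × 10^7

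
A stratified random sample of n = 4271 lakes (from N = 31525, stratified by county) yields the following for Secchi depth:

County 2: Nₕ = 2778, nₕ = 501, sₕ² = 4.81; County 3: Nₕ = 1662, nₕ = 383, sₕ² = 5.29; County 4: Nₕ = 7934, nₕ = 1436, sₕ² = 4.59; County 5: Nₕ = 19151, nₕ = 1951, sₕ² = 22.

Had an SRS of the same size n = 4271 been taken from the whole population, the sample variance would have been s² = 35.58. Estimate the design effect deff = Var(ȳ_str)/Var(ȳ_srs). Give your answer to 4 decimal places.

Var(ȳ_str) = Σ Wₕ²(1−fₕ)sₕ²/nₕ with Wₕ = Nₕ/31525:
  County 2: (2778/31525)²·(1−501/2778)·4.81/501 = 6.1107207 × 10^-5
  County 3: (1662/31525)²·(1−383/1662)·5.29/383 = 2.954257 × 10^-5
  County 4: (7934/31525)²·(1−1436/7934)·4.59/1436 = 1.6581353 × 10^-4
  County 5: (19151/31525)²·(1−1951/19151)·22/1951 = 0.0037374477
  → Var(ȳ_str) = 0.003993911.
Var(ȳ_srs) = (1 − 4271/31525)·35.58/4271 = 0.0072019737.
deff = 0.003993911 / 0.0072019737 = 0.5546.

0.5546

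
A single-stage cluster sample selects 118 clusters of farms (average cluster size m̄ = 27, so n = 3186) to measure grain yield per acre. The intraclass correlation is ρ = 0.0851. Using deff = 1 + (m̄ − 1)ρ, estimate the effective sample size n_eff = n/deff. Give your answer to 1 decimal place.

991.7

deff = 1 + (27 − 1)·0.0851 = 1 + 2.2126 = 3.2126.
n_eff = 3186 / 3.2126 = 991.7.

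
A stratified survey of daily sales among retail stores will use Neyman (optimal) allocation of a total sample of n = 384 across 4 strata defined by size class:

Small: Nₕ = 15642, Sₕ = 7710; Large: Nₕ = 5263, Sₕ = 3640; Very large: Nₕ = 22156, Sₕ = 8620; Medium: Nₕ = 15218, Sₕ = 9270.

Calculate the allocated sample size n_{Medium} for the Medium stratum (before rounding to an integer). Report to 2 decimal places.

114.82

Neyman allocation: nₕ = n·NₕSₕ / Σⱼ NⱼSⱼ.
Σ NⱼSⱼ = 15642·7710 + 5263·3640 + 22156·8620 + 15218·9270 = 4.7181272 × 10^8.
n_{Medium} = 384·15218·9270 / (4.7181272 × 10^8) = 114.82.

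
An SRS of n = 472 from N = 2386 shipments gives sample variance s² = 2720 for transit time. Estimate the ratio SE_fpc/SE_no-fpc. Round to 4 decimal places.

0.8956

f = n/N = 472/2386 = 0.19782062.
SE_no-fpc = √(s²/n) = 2.4005649; SE_fpc = √((1−f)s²/n) = 2.1500532.
Ratio = √(1−f) = 0.89564467.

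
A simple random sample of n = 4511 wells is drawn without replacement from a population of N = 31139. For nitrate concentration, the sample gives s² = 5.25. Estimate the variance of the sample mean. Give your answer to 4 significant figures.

Under SRS without replacement, Var(ȳ) = (1 − f)·s²/n with f = n/N = 4511/31139 = 0.14486657.
Var(ȳ) = (1 − 0.14486657)·5.25/4511 = 0.85513343·0.0011638218 = 9.9522291 × 10^-4.

9.952 × 10^-4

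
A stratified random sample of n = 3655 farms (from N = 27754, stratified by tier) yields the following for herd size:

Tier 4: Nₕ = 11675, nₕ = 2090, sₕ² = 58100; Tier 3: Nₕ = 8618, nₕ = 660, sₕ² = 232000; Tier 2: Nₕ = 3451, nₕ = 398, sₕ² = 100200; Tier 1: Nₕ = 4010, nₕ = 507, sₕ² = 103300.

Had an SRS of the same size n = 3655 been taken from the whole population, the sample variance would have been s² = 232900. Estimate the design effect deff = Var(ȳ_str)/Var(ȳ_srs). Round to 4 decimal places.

0.7680

Var(ȳ_str) = Σ Wₕ²(1−fₕ)sₕ²/nₕ with Wₕ = Nₕ/27754:
  Tier 4: (11675/27754)²·(1−2090/11675)·58100/2090 = 4.0385707
  Tier 3: (8618/27754)²·(1−660/8618)·232000/660 = 31.297043
  Tier 2: (3451/27754)²·(1−398/3451)·100200/398 = 3.4435409
  Tier 1: (4010/27754)²·(1−507/4010)·103300/507 = 3.7155722
  → Var(ȳ_str) = 42.494727.
Var(ȳ_srs) = (1 − 3655/27754)·232900/3655 = 55.329347.
deff = 42.494727 / 55.329347 = 0.7680.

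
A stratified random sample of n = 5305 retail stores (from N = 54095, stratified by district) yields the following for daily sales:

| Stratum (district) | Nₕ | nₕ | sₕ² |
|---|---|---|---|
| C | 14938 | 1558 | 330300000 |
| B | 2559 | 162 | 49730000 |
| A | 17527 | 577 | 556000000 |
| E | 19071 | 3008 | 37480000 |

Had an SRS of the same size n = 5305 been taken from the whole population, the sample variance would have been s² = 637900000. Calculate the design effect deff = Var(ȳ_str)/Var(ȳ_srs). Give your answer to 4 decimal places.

Var(ȳ_str) = Σ Wₕ²(1−fₕ)sₕ²/nₕ with Wₕ = Nₕ/54095:
  C: (14938/54095)²·(1−1558/14938)·330300000/1558 = 14480.229
  B: (2559/54095)²·(1−162/2559)·49730000/162 = 643.46883
  A: (17527/54095)²·(1−577/17527)·556000000/577 = 97827.739
  E: (19071/54095)²·(1−3008/19071)·37480000/3008 = 1304.3905
  → Var(ȳ_str) = 114255.83.
Var(ȳ_srs) = (1 − 5305/54095)·637900000/5305 = 108452.83.
deff = 114255.83 / 108452.83 = 1.0535.

1.0535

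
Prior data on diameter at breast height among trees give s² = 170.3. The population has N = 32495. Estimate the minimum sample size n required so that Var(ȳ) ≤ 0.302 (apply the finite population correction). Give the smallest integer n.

555

Without fpc, n₀ = s²/D = 170.3/0.302 = 563.9073.
With fpc, (1 − n/N)·s²/n ≤ D requires n ≥ n₀/(1 + n₀/N) = 563.9073/(1 + 563.9073/32495) = 554.2884.
Rounding up, n = 555.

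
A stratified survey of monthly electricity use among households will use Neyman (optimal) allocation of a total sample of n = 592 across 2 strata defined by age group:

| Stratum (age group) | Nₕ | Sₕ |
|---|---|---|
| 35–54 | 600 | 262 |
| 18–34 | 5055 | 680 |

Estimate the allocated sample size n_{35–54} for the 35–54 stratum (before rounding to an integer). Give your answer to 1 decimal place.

Neyman allocation: nₕ = n·NₕSₕ / Σⱼ NⱼSⱼ.
Σ NⱼSⱼ = 600·262 + 5055·680 = 3.5946 × 10^6.
n_{35–54} = 592·600·262 / (3.5946 × 10^6) = 25.9.

25.9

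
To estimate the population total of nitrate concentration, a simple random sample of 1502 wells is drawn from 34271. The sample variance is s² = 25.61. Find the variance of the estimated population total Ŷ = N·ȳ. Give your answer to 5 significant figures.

1.9148 × 10^7

Var(Ŷ) = N²·Var(ȳ) = N²·(1 − n/N)·s²/n.
f = 1502/34271 = 0.04382714; Var(ȳ) = 0.95617286·25.61/1502 = 0.01630332.
Var(Ŷ) = 34271² · 0.01630332 = 1.9148273 × 10^7.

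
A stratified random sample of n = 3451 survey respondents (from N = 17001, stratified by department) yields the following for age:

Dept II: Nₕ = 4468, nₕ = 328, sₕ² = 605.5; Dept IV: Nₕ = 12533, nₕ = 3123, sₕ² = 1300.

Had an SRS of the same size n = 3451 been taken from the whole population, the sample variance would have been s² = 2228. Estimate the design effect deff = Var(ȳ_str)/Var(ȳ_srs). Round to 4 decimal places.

0.5597

Var(ȳ_str) = Σ Wₕ²(1−fₕ)sₕ²/nₕ with Wₕ = Nₕ/17001:
  Dept II: (4468/17001)²·(1−328/4468)·605.5/328 = 0.11814215
  Dept IV: (12533/17001)²·(1−3123/12533)·1300/3123 = 0.1698506
  → Var(ȳ_str) = 0.28799275.
Var(ȳ_srs) = (1 − 3451/17001)·2228/3451 = 0.51455885.
deff = 0.28799275 / 0.51455885 = 0.5597.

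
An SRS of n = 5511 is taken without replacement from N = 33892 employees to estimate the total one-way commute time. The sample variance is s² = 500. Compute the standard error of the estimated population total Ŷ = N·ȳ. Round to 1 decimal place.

Var(Ŷ) = N²·Var(ȳ) = N²·(1 − n/N)·s²/n.
f = 5511/33892 = 0.16260474; Var(ȳ) = 0.83739526·500/5511 = 0.075974892.
Var(Ŷ) = 33892² · 0.075974892 = 8.7269902 × 10^7.
SE(Ŷ) = √(8.7269902 × 10^7) = 9341.8.

9341.8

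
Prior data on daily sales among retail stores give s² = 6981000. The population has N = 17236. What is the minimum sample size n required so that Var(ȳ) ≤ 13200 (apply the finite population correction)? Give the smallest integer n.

Without fpc, n₀ = s²/D = 6981000/13200 = 528.8636.
With fpc, (1 − n/N)·s²/n ≤ D requires n ≥ n₀/(1 + n₀/N) = 528.8636/(1 + 528.8636/17236) = 513.1192.
Rounding up, n = 514.

514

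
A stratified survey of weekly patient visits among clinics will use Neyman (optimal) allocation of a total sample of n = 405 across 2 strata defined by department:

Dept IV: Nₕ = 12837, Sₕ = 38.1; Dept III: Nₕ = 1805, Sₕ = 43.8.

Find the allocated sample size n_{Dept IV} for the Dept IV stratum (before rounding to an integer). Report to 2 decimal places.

348.64

Neyman allocation: nₕ = n·NₕSₕ / Σⱼ NⱼSⱼ.
Σ NⱼSⱼ = 12837·38.1 + 1805·43.8 = 568148.7.
n_{Dept IV} = 405·12837·38.1 / 568148.7 = 348.64.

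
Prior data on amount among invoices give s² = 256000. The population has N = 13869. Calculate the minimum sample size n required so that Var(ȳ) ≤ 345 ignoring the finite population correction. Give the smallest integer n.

743

Without fpc, n₀ = s²/D = 256000/345 = 742.0290.
Rounding up, n = 743.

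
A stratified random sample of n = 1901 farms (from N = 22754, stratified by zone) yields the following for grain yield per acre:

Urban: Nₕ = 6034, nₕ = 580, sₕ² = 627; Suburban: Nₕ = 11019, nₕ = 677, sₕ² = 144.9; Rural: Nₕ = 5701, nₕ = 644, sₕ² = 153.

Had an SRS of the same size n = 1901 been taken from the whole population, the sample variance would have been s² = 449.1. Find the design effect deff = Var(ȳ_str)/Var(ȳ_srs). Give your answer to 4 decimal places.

Var(ȳ_str) = Σ Wₕ²(1−fₕ)sₕ²/nₕ with Wₕ = Nₕ/22754:
  Urban: (6034/22754)²·(1−580/6034)·627/580 = 0.068713881
  Suburban: (11019/22754)²·(1−677/11019)·144.9/677 = 0.047109764
  Rural: (5701/22754)²·(1−644/5701)·153/644 = 0.013229214
  → Var(ȳ_str) = 0.12905286.
Var(ȳ_srs) = (1 − 1901/22754)·449.1/1901 = 0.21650689.
deff = 0.12905286 / 0.21650689 = 0.5961.

0.5961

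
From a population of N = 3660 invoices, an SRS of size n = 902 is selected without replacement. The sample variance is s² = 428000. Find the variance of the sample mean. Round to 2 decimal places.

Under SRS without replacement, Var(ȳ) = (1 − f)·s²/n with f = n/N = 902/3660 = 0.24644809.
Var(ȳ) = (1 − 0.24644809)·428000/902 = 0.75355191·474.50111 = 357.56122.

357.56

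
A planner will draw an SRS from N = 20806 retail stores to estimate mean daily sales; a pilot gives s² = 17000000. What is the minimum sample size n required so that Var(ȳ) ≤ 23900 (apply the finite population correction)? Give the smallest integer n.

Without fpc, n₀ = s²/D = 17000000/23900 = 711.2971.
With fpc, (1 − n/N)·s²/n ≤ D requires n ≥ n₀/(1 + n₀/N) = 711.2971/(1 + 711.2971/20806) = 687.7838.
Rounding up, n = 688.

688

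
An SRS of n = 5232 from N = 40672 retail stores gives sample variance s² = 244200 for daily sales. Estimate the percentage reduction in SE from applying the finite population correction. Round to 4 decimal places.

f = n/N = 5232/40672 = 0.12863887.
SE_no-fpc = √(s²/n) = 6.8318601; SE_fpc = √((1−f)s²/n) = 6.3773177.
Ratio = √(1−f) = 0.93346726. Reduction = 100·(1 − 0.93346726) = 6.6533%.

6.6533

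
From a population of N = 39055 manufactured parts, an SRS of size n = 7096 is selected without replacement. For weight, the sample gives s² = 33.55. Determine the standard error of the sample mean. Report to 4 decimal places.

0.0622

Under SRS without replacement, Var(ȳ) = (1 − f)·s²/n with f = n/N = 7096/39055 = 0.18169248.
Var(ȳ) = (1 − 0.18169248)·33.55/7096 = 0.81830752·0.0047280158 = 0.0038689708.
SE(ȳ) = √(0.0038689708) = 0.0622.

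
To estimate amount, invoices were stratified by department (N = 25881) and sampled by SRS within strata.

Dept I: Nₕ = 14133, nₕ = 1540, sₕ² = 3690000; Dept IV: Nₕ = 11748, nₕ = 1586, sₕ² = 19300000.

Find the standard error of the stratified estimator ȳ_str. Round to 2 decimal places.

52.97

Var(ȳ_str) = Σₕ Wₕ²(1 − fₕ)sₕ²/nₕ with Wₕ = Nₕ/N, N = 25881.
Dept I: Wₕ = 0.54607627; term = 0.54607627²·(1 − 0.10896483)·3690000/1540 = 636.65932.
Dept IV: Wₕ = 0.45392373; term = 0.45392373²·(1 − 0.13500170)·19300000/1586 = 2168.8781.
Sum = 2805.5374.
SE = √(2805.5374) = 52.97.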